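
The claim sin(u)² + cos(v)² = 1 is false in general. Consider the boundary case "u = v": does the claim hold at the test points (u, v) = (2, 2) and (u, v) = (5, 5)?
At (2, 2): LHS = cos(2)² + sin(2)² = 1, RHS = 1 → equal
At (5, 5): LHS = cos(5)² + sin(5)² = 1, RHS = 1 → equal

So the claim does hold at both of these boundary points, even though it is not an identity.

Answer: Yes, holds at both test points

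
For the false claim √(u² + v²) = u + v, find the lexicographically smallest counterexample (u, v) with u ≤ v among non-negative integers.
At (0, 3): both sides equal 3, so it holds there.
At (0, 4): both sides equal 4, so it holds there.

Substituting (1, 1) into the claim:
LHS = √(1² + 1²) = √(2) ≈ 1.414
RHS = 1 + 1 = 2

Since LHS ≠ RHS, this pair disproves the claim, and no lexicographically smaller pair (u ≤ v, non-negative integers) does.

For instance (5, 6) is also a counterexample (LHS = √(61) ≈ 7.81, RHS = 11), but it's lexicographically larger.

Answer: (u, v) = (1, 1)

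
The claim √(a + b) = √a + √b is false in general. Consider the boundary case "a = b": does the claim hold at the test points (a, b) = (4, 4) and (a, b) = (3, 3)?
No, fails at both test points

At (4, 4): LHS = 2·√(2) ≈ 2.828 ≠ RHS = 4
At (3, 3): LHS = √(6) ≈ 2.449 ≠ RHS = 2·√(3) ≈ 3.464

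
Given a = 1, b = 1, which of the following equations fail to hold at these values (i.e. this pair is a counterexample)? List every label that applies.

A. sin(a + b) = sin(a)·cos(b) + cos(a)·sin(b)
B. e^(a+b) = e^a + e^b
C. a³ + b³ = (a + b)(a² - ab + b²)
B

Evaluating each claim at the given values:
A. LHS = sin(2) ≈ 0.9093, RHS = 2·sin(1)·cos(1) ≈ 0.9093 → holds here (LHS = RHS)
B. LHS = e^2 ≈ 7.389, RHS = 2·e ≈ 5.437 → fails here (LHS ≠ RHS)
C. LHS = 2, RHS = 2 → holds here (LHS = RHS)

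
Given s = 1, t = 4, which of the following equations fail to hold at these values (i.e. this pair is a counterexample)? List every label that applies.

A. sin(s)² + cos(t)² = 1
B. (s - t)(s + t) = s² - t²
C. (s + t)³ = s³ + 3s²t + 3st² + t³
A

Evaluating each claim at the given values:
A. LHS = cos(4)² + sin(1)² ≈ 1.135, RHS = 1 → fails here (LHS ≠ RHS)
B. LHS = -15, RHS = -15 → holds here (LHS = RHS)
C. LHS = 125, RHS = 125 → holds here (LHS = RHS)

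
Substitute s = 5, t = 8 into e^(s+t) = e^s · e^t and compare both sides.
LHS = e^(5+8) = e^13 ≈ 442413.4
RHS = e^5 · e^8 = e^13 ≈ 442413.4

LHS = RHS: the two sides agree.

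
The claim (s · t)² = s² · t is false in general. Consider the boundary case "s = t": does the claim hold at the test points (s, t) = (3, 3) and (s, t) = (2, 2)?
At (3, 3): LHS = 81 ≠ RHS = 27
At (2, 2): LHS = 16 ≠ RHS = 8

Answer: No, fails at both test points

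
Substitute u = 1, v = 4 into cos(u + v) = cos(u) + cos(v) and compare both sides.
LHS = cos(1 + 4) = cos(5) ≈ 0.2837
RHS = cos(1) + cos(4) ≈ -0.1133

LHS ≠ RHS (they differ by about 0.397), so the equation does not hold here.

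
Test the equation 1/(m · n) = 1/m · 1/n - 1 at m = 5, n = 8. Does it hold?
Fails

Substituting m = 5, n = 8:

LHS = 1/(5 · 8) = 1/40
RHS = 1/5 · 1/8 - 1 = -39/40

LHS ≠ RHS, so the equation does not hold at this point.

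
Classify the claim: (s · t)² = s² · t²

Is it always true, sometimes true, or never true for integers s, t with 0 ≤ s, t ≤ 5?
The identity holds for every pair in the range. For instance at (s, t) = (2, 5): both sides equal 100.

Answer: Always true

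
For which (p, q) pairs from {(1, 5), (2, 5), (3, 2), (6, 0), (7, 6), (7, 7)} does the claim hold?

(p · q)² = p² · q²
Testing each pair:
(1, 5): LHS = 25, RHS = 25 → holds
(2, 5): LHS = 100, RHS = 100 → holds
(3, 2): LHS = 36, RHS = 36 → holds
(6, 0): LHS = 0, RHS = 0 → holds
(7, 6): LHS = 1764, RHS = 1764 → holds
(7, 7): LHS = 2401, RHS = 2401 → holds

Every pair satisfies the claim.

Answer: All pairs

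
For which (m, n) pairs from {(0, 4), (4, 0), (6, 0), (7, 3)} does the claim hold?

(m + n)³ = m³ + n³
(0, 4), (4, 0), (6, 0)

Testing each pair:
(0, 4): LHS = 64, RHS = 64 → holds
(4, 0): LHS = 64, RHS = 64 → holds
(6, 0): LHS = 216, RHS = 216 → holds
(7, 3): LHS = 1000, RHS = 370 → fails

3 of 4 pairs satisfy the claim.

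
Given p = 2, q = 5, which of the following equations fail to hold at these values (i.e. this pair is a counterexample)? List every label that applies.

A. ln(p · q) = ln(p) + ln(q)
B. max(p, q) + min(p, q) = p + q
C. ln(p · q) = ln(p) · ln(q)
C

Evaluating each claim at the given values:
A. LHS = ln(10) ≈ 2.303, RHS = ln(2) + ln(5) ≈ 2.303 → holds here (LHS = RHS)
B. LHS = 7, RHS = 7 → holds here (LHS = RHS)
C. LHS = ln(10) ≈ 2.303, RHS = ln(2)·ln(5) ≈ 1.116 → fails here (LHS ≠ RHS)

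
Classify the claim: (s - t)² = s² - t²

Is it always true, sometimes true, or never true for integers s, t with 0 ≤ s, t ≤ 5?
Sometimes true

It holds at (s, t) = (0, 0) (both sides equal 0), but fails at (s, t) = (1, 5) (LHS = 16, RHS = -24).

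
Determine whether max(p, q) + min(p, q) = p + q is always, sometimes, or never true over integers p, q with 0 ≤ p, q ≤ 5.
The identity holds for every pair in the range. For instance at (p, q) = (0, 5): both sides equal 5.

Answer: Always true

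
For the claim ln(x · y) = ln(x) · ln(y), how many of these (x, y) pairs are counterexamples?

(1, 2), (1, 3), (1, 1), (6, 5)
Testing each pair:
(1, 2): LHS = ln(2) ≈ 0.6931, RHS = 0 → counterexample
(1, 3): LHS = ln(3) ≈ 1.099, RHS = 0 → counterexample
(1, 1): LHS = 0, RHS = 0 → satisfies claim
(6, 5): LHS = ln(30) ≈ 3.401, RHS = ln(5)·ln(6) ≈ 2.884 → counterexample

That makes 3 counterexamples.

Answer: 3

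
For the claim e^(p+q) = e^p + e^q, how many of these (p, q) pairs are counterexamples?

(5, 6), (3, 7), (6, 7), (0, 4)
4

Testing each pair:
(5, 6): LHS = e^11 ≈ 59874.1, RHS = e^5 + e^6 ≈ 551.8 → counterexample
(3, 7): LHS = e^10 ≈ 22026.5, RHS = e^3 + e^7 ≈ 1117 → counterexample
(6, 7): LHS = e^13 ≈ 442413.4, RHS = e^6 + e^7 ≈ 1500 → counterexample
(0, 4): LHS = e^4 ≈ 54.6, RHS = 1 + e^4 ≈ 55.6 → counterexample

That makes 4 counterexamples.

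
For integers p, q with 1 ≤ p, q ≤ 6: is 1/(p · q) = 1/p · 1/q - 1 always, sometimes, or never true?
The claim fails for every pair in the range. For instance at (p, q) = (1, 3): LHS = 1/3, RHS = -2/3.

Answer: Never true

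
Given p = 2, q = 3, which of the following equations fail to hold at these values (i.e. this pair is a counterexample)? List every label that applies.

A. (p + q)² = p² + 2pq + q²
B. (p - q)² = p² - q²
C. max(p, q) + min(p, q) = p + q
B

Evaluating each claim at the given values:
A. LHS = 25, RHS = 25 → holds here (LHS = RHS)
B. LHS = 1, RHS = -5 → fails here (LHS ≠ RHS)
C. LHS = 5, RHS = 5 → holds here (LHS = RHS)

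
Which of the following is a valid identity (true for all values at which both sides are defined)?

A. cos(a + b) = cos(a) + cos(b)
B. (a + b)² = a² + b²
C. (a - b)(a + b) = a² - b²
A: fails at (2, 5) — LHS = cos(7) ≈ 0.7539, RHS = cos(2) + cos(5) ≈ -0.1325.
B: fails at (1, 1) — LHS = 4, RHS = 2.
C: holds — e.g. at (1, 4), both sides equal -15.

Answer: C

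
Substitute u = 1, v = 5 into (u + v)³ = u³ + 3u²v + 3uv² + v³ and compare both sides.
LHS = (1 + 5)³ = 216
RHS = 1³ + 3·1²·5 + 3·1·5² + 5³ = 216

LHS = RHS: the two sides agree.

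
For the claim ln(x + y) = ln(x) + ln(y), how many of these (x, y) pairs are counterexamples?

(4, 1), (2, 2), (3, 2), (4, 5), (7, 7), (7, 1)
5

Testing each pair:
(4, 1): LHS = ln(5) ≈ 1.609, RHS = ln(4) ≈ 1.386 → counterexample
(2, 2): LHS = ln(4) ≈ 1.386, RHS = 2·ln(2) ≈ 1.386 → satisfies claim
(3, 2): LHS = ln(5) ≈ 1.609, RHS = ln(2) + ln(3) ≈ 1.792 → counterexample
(4, 5): LHS = ln(9) ≈ 2.197, RHS = ln(4) + ln(5) ≈ 2.996 → counterexample
(7, 7): LHS = ln(14) ≈ 2.639, RHS = 2·ln(7) ≈ 3.892 → counterexample
(7, 1): LHS = ln(8) ≈ 2.079, RHS = ln(7) ≈ 1.946 → counterexample

That makes 5 counterexamples.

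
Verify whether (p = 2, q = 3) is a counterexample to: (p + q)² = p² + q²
Substituting p = 2, q = 3:
LHS = (2 + 3)² = 25
RHS = 2² + 3² = 13

Since LHS ≠ RHS, this pair disproves the claim.

Answer: Yes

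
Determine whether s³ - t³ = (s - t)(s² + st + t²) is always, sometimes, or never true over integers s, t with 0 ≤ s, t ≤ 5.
The identity holds for every pair in the range. For instance at (s, t) = (3, 4): both sides equal -37.

Answer: Always true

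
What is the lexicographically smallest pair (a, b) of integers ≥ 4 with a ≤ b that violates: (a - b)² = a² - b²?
(a, b) = (4, 5)

At (4, 4): both sides equal 0, so it holds there.

Substituting (4, 5) into the claim:
LHS = (4 - 5)² = 1
RHS = 4² - 5² = -9

Since LHS ≠ RHS, this pair disproves the claim, and no lexicographically smaller pair (a ≤ b, integers ≥ 4) does.

For instance (6, 8) is also a counterexample (LHS = 4, RHS = -28), but it's lexicographically larger.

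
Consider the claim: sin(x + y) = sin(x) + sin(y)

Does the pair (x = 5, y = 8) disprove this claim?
Yes

Substituting x = 5, y = 8:
LHS = sin(5 + 8) = sin(13) ≈ 0.4202
RHS = sin(5) + sin(8) ≈ 0.03043

Since LHS ≠ RHS, this pair disproves the claim.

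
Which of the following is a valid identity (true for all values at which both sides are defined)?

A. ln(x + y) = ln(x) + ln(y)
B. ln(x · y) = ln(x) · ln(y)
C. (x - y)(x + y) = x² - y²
A: fails at (4, 4) — LHS = ln(8) ≈ 2.079, RHS = 2·ln(4) ≈ 2.773.
B: fails at (3, 5) — LHS = ln(15) ≈ 2.708, RHS = ln(3)·ln(5) ≈ 1.768.
C: holds — e.g. at (1, 3), both sides equal -8.

Answer: C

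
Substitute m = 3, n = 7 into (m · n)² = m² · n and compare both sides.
LHS = (3 · 7)² = 441
RHS = 3² · 7 = 63

LHS ≠ RHS, so the equation does not hold here.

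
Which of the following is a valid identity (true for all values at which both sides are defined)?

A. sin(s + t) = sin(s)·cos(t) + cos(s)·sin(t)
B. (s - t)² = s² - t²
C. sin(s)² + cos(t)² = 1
A

A: holds — e.g. at (1, 1), both sides equal sin(2) ≈ 0.9093.
B: fails at (1, 3) — LHS = 4, RHS = -8.
C: fails at (2, 5) — LHS = cos(5)² + sin(2)² ≈ 0.9073, RHS = 1.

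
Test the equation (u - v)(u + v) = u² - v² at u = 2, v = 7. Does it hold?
Holds

Substituting u = 2, v = 7:

LHS = (2 - 7)(2 + 7) = -45
RHS = 2² - 7² = -45

LHS = RHS, so the equation holds at this point.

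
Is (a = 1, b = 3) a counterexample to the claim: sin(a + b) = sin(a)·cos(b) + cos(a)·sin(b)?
No

Substituting a = 1, b = 3:
LHS = sin(1 + 3) = sin(4) ≈ -0.7568
RHS = sin(1)·cos(3) + cos(1)·sin(3) = sin(1)·cos(3) + sin(3)·cos(1) ≈ -0.7568

The sides agree, so this pair does not disprove the claim.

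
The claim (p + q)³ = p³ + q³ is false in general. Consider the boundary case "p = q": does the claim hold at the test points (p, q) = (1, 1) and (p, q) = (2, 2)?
No, fails at both test points

At (1, 1): LHS = 8 ≠ RHS = 2
At (2, 2): LHS = 64 ≠ RHS = 16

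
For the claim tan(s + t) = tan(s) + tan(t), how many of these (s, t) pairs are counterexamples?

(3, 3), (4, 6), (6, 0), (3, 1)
3

Testing each pair:
(3, 3): LHS = tan(6) ≈ -0.291, RHS = 2·tan(3) ≈ -0.2851 → counterexample
(4, 6): LHS = tan(10) ≈ 0.6484, RHS = tan(6) + tan(4) ≈ 0.8668 → counterexample
(6, 0): LHS = tan(6) ≈ -0.291, RHS = tan(6) ≈ -0.291 → satisfies claim
(3, 1): LHS = tan(4) ≈ 1.158, RHS = tan(3) + tan(1) ≈ 1.415 → counterexample

That makes 3 counterexamples.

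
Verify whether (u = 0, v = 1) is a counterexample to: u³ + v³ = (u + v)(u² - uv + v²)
No

Substituting u = 0, v = 1:
LHS = 0³ + 1³ = 1
RHS = (0 + 1)(0² - 0·1 + 1²) = 1

The sides agree, so this pair does not disprove the claim.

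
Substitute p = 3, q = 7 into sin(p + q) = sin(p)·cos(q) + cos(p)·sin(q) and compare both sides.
LHS = sin(3 + 7) = sin(10) ≈ -0.544
RHS = sin(3)·cos(7) + cos(3)·sin(7) = sin(7)·cos(3) + sin(3)·cos(7) ≈ -0.544

LHS = RHS: the two sides agree.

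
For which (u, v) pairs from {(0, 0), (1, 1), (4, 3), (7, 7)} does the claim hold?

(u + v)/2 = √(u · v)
Testing each pair:
(0, 0): LHS = 0, RHS = 0 → holds
(1, 1): LHS = 1, RHS = 1 → holds
(4, 3): LHS = 7/2, RHS = 2·√(3) ≈ 3.464 → fails
(7, 7): LHS = 7, RHS = 7 → holds

3 of 4 pairs satisfy the claim.

Answer: (0, 0), (1, 1), (7, 7)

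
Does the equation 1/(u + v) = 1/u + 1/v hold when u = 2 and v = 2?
Fails

Substituting u = 2, v = 2:

LHS = 1/(2 + 2) = 1/4
RHS = 1/2 + 1/2 = 1

LHS ≠ RHS, so the equation does not hold at this point.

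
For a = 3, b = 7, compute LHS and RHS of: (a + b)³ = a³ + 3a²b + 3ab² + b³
LHS = (3 + 7)³ = 1000
RHS = 3³ + 3·3²·7 + 3·3·7² + 7³ = 1000

LHS = RHS: the two sides agree.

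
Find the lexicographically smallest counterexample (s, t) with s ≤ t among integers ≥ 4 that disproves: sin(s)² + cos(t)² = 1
At (4, 4): both sides equal 1, so it holds there.

Substituting (4, 5) into the claim:
LHS = sin(4)² + cos(5)² ≈ 0.6532
RHS = 1

Since LHS ≠ RHS, this pair disproves the claim, and no lexicographically smaller pair (s ≤ t, integers ≥ 4) does.

For instance (4, 8) is also a counterexample (LHS = cos(8)² + sin(4)² ≈ 0.5939, RHS = 1), but it's lexicographically larger.

Answer: (s, t) = (4, 5)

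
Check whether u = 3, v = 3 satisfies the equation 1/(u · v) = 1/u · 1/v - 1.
Fails

Substituting u = 3, v = 3:

LHS = 1/(3 · 3) = 1/9
RHS = 1/3 · 1/3 - 1 = -8/9

LHS ≠ RHS, so the equation does not hold at this point.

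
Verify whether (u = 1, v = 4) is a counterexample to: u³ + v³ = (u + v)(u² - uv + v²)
Substituting u = 1, v = 4:
LHS = 1³ + 4³ = 65
RHS = (1 + 4)(1² - 1·4 + 4²) = 65

The sides agree, so this pair does not disprove the claim.

Answer: No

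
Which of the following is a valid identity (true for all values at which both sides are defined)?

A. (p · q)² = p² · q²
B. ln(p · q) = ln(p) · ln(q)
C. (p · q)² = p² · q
A

A: holds — e.g. at (1, 3), both sides equal 9.
B: fails at (2, 5) — LHS = ln(10) ≈ 2.303, RHS = ln(2)·ln(5) ≈ 1.116.
C: fails at (6, 7) — LHS = 1764, RHS = 252.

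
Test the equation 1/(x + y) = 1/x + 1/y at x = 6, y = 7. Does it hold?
Fails

Substituting x = 6, y = 7:

LHS = 1/(6 + 7) = 1/13
RHS = 1/6 + 1/7 = 13/42

LHS ≠ RHS, so the equation does not hold at this point.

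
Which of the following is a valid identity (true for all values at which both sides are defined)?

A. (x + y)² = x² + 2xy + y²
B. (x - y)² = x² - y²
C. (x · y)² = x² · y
A

A: holds — e.g. at (3, 5), both sides equal 64.
B: fails at (1, 3) — LHS = 4, RHS = -8.
C: fails at (5, 8) — LHS = 1600, RHS = 200.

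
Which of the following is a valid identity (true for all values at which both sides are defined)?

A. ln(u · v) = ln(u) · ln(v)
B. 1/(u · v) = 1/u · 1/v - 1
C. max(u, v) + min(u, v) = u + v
C

A: fails at (1, 4) — LHS = ln(4) ≈ 1.386, RHS = 0.
B: fails at (2, 4) — LHS = 1/8, RHS = -7/8.
C: holds — e.g. at (4, 6), both sides equal 10.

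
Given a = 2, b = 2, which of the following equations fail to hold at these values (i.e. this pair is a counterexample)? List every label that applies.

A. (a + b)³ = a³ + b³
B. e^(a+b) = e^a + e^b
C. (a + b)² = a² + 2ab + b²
A, B

Evaluating each claim at the given values:
A. LHS = 64, RHS = 16 → fails here (LHS ≠ RHS)
B. LHS = e^4 ≈ 54.6, RHS = 2·e^2 ≈ 14.78 → fails here (LHS ≠ RHS)
C. LHS = 16, RHS = 16 → holds here (LHS = RHS)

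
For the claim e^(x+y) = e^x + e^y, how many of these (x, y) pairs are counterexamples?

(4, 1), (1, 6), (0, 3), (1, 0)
Testing each pair:
(4, 1): LHS = e^5 ≈ 148.4, RHS = e + e^4 ≈ 57.32 → counterexample
(1, 6): LHS = e^7 ≈ 1097, RHS = e + e^6 ≈ 406.1 → counterexample
(0, 3): LHS = e^3 ≈ 20.09, RHS = 1 + e^3 ≈ 21.09 → counterexample
(1, 0): LHS = e ≈ 2.718, RHS = 1 + e ≈ 3.718 → counterexample

That makes 4 counterexamples.

Answer: 4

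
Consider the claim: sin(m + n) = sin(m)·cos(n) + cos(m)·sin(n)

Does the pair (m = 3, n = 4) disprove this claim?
No

Substituting m = 3, n = 4:
LHS = sin(3 + 4) = sin(7) ≈ 0.657
RHS = sin(3)·cos(4) + cos(3)·sin(4) = sin(3)·cos(4) + sin(4)·cos(3) ≈ 0.657

The sides agree, so this pair does not disprove the claim.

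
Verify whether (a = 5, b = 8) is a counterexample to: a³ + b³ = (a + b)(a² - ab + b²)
Substituting a = 5, b = 8:
LHS = 5³ + 8³ = 637
RHS = (5 + 8)(5² - 5·8 + 8²) = 637

The sides agree, so this pair does not disprove the claim.

Answer: No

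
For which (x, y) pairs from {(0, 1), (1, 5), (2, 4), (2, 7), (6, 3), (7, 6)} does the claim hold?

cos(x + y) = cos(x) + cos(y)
Testing each pair:
(0, 1): LHS = cos(1) ≈ 0.5403, RHS = cos(1) + 1 ≈ 1.54 → fails
(1, 5): LHS = cos(6) ≈ 0.9602, RHS = cos(5) + cos(1) ≈ 0.824 → fails
(2, 4): LHS = cos(6) ≈ 0.9602, RHS = cos(4) + cos(2) ≈ -1.07 → fails
(2, 7): LHS = cos(9) ≈ -0.9111, RHS = cos(2) + cos(7) ≈ 0.3378 → fails
(6, 3): LHS = cos(9) ≈ -0.9111, RHS = cos(3) + cos(6) ≈ -0.02982 → fails
(7, 6): LHS = cos(13) ≈ 0.9074, RHS = cos(7) + cos(6) ≈ 1.714 → fails

No pair satisfies the claim.

Answer: None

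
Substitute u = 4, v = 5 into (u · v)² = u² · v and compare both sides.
LHS = (4 · 5)² = 400
RHS = 4² · 5 = 80

LHS ≠ RHS, so the equation does not hold here.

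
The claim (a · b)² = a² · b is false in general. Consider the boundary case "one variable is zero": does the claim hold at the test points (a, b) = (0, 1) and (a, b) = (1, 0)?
Yes, holds at both test points

At (0, 1): LHS = 0, RHS = 0 → equal
At (1, 0): LHS = 0, RHS = 0 → equal

So the claim does hold at both of these boundary points, even though it is not an identity.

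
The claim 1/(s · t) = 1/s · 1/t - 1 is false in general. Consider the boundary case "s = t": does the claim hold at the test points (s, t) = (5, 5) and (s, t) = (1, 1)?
At (5, 5): LHS = 1/25 ≠ RHS = -24/25
At (1, 1): LHS = 1 ≠ RHS = 0

Answer: No, fails at both test points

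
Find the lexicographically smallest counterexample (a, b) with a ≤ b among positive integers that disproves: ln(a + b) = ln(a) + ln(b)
(a, b) = (1, 1)

Substituting (1, 1) into the claim:
LHS = ln(1 + 1) = ln(2) ≈ 0.6931
RHS = ln(1) + ln(1) = 0

Since LHS ≠ RHS, this pair disproves the claim, and no lexicographically smaller pair (a ≤ b, positive integers) does.

For instance (2, 3) is also a counterexample (LHS = ln(5) ≈ 1.609, RHS = ln(2) + ln(3) ≈ 1.792), but it's lexicographically larger.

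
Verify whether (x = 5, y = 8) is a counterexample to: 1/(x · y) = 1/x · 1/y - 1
Substituting x = 5, y = 8:
LHS = 1/(5 · 8) = 1/40
RHS = 1/5 · 1/8 - 1 = -39/40

Since LHS ≠ RHS, this pair disproves the claim.

Answer: Yes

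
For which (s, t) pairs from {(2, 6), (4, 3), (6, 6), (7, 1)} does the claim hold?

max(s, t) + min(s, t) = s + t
All pairs

Testing each pair:
(2, 6): LHS = 8, RHS = 8 → holds
(4, 3): LHS = 7, RHS = 7 → holds
(6, 6): LHS = 12, RHS = 12 → holds
(7, 1): LHS = 8, RHS = 8 → holds

Every pair satisfies the claim.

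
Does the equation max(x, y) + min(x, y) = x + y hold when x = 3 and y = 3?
Substituting x = 3, y = 3:

LHS = max(3, 3) + min(3, 3) = 6
RHS = 3 + 3 = 6

LHS = RHS, so the equation holds at this point.

Answer: Holds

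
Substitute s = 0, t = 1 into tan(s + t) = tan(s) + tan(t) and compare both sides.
LHS = tan(0 + 1) = tan(1) ≈ 1.557
RHS = tan(0) + tan(1) = tan(1) ≈ 1.557

LHS = RHS: the two sides agree.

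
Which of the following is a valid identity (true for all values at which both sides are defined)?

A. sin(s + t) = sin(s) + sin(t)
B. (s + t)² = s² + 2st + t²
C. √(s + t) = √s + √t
A: fails at (2, 5) — LHS = sin(7) ≈ 0.657, RHS = sin(5) + sin(2) ≈ -0.04963.
B: holds — e.g. at (2, 7), both sides equal 81.
C: fails at (1, 1) — LHS = √(2) ≈ 1.414, RHS = 2.

Answer: B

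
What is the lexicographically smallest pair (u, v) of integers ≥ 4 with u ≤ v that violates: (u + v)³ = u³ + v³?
Substituting (4, 4) into the claim:
LHS = (4 + 4)³ = 512
RHS = 4³ + 4³ = 128

Since LHS ≠ RHS, this pair disproves the claim, and no lexicographically smaller pair (u ≤ v, integers ≥ 4) does.

For instance (5, 10) is also a counterexample (LHS = 3375, RHS = 1125), but it's lexicographically larger.

Answer: (u, v) = (4, 4)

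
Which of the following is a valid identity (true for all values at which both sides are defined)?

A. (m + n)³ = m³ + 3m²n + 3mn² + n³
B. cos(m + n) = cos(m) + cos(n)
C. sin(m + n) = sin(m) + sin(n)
A

A: holds — e.g. at (1, 3), both sides equal 64.
B: fails at (3, 5) — LHS = cos(8) ≈ -0.1455, RHS = cos(3) + cos(5) ≈ -0.7063.
C: fails at (1, 2) — LHS = sin(3) ≈ 0.1411, RHS = sin(1) + sin(2) ≈ 1.751.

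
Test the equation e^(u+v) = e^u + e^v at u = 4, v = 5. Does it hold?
Substituting u = 4, v = 5:

LHS = e^(4+5) = e^9 ≈ 8103
RHS = e^4 + e^5 ≈ 203

LHS ≠ RHS, so the equation does not hold at this point.

Answer: Fails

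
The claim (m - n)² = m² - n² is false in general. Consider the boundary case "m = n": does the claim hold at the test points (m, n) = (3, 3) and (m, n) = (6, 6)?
Yes, holds at both test points

At (3, 3): LHS = 0, RHS = 0 → equal
At (6, 6): LHS = 0, RHS = 0 → equal

So the claim does hold at both of these boundary points, even though it is not an identity.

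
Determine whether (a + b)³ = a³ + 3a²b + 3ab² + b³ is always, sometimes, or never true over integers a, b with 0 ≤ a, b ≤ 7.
Always true

The identity holds for every pair in the range. For instance at (a, b) = (3, 0): both sides equal 27.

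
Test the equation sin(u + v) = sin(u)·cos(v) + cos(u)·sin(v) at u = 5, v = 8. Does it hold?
Substituting u = 5, v = 8:

LHS = sin(5 + 8) = sin(13) ≈ 0.4202
RHS = sin(5)·cos(8) + cos(5)·sin(8) = sin(5)·cos(8) + sin(8)·cos(5) ≈ 0.4202

LHS = RHS, so the equation holds at this point.

Answer: Holds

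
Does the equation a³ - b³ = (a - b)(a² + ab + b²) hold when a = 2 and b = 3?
Substituting a = 2, b = 3:

LHS = 2³ - 3³ = -19
RHS = (2 - 3)(2² + 2·3 + 3²) = -19

LHS = RHS, so the equation holds at this point.

Answer: Holds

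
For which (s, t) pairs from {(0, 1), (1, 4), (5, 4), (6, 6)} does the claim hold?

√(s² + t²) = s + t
Testing each pair:
(0, 1): LHS = 1, RHS = 1 → holds
(1, 4): LHS = √(17) ≈ 4.123, RHS = 5 → fails
(5, 4): LHS = √(41) ≈ 6.403, RHS = 9 → fails
(6, 6): LHS = 6·√(2) ≈ 8.485, RHS = 12 → fails

1 of 4 pairs satisfies the claim.

Answer: (0, 1)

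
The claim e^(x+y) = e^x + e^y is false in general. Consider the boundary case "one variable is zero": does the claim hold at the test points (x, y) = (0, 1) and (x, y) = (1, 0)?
No, fails at both test points

At (0, 1): LHS = e ≈ 2.718 ≠ RHS = 1 + e ≈ 3.718
At (1, 0): LHS = e ≈ 2.718 ≠ RHS = 1 + e ≈ 3.718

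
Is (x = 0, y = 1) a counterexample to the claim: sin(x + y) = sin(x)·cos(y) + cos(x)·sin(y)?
No

Substituting x = 0, y = 1:
LHS = sin(0 + 1) = sin(1) ≈ 0.8415
RHS = sin(0)·cos(1) + cos(0)·sin(1) = sin(1) ≈ 0.8415

The sides agree, so this pair does not disprove the claim.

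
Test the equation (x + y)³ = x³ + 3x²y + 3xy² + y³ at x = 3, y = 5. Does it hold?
Holds

Substituting x = 3, y = 5:

LHS = (3 + 5)³ = 512
RHS = 3³ + 3·3²·5 + 3·3·5² + 5³ = 512

LHS = RHS, so the equation holds at this point.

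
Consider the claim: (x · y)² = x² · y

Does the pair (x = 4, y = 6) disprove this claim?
Substituting x = 4, y = 6:
LHS = (4 · 6)² = 576
RHS = 4² · 6 = 96

Since LHS ≠ RHS, this pair disproves the claim.

Answer: Yes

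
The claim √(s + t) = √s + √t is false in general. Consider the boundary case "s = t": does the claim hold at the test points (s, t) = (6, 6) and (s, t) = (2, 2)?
No, fails at both test points

At (6, 6): LHS = 2·√(3) ≈ 3.464 ≠ RHS = 2·√(6) ≈ 4.899
At (2, 2): LHS = 2 ≠ RHS = 2·√(2) ≈ 2.828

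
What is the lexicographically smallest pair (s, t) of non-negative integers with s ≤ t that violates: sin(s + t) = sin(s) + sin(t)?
At (0, 3): both sides equal sin(3) ≈ 0.1411, so it holds there.
At (0, 4): both sides equal sin(4) ≈ -0.7568, so it holds there.

Substituting (1, 1) into the claim:
LHS = sin(1 + 1) = sin(2) ≈ 0.9093
RHS = sin(1) + sin(1) = 2·sin(1) ≈ 1.683

Since LHS ≠ RHS, this pair disproves the claim, and no lexicographically smaller pair (s ≤ t, non-negative integers) does.

For instance (4, 6) is also a counterexample (LHS = sin(10) ≈ -0.544, RHS = sin(4) + sin(6) ≈ -1.036), but it's lexicographically larger.

Answer: (s, t) = (1, 1)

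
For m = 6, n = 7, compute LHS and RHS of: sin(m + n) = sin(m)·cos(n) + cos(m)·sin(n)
LHS = sin(6 + 7) = sin(13) ≈ 0.4202
RHS = sin(6)·cos(7) + cos(6)·sin(7) = sin(6)·cos(7) + sin(7)·cos(6) ≈ 0.4202

LHS = RHS: the two sides agree.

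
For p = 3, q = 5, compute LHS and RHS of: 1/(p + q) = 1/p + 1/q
LHS = 1/(3 + 5) = 1/8
RHS = 1/3 + 1/5 = 8/15

LHS ≠ RHS, so the equation does not hold here.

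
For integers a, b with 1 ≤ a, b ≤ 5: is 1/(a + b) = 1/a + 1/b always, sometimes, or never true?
The claim fails for every pair in the range. For instance at (a, b) = (4, 2): LHS = 1/6, RHS = 3/4.

Answer: Never true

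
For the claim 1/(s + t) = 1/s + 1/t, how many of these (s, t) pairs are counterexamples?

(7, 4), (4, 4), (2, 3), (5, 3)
4

Testing each pair:
(7, 4): LHS = 1/11, RHS = 11/28 → counterexample
(4, 4): LHS = 1/8, RHS = 1/2 → counterexample
(2, 3): LHS = 1/5, RHS = 5/6 → counterexample
(5, 3): LHS = 1/8, RHS = 8/15 → counterexample

That makes 4 counterexamples.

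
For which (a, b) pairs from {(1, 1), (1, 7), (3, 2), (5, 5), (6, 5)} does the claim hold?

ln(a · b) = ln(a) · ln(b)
(1, 1)

Testing each pair:
(1, 1): LHS = 0, RHS = 0 → holds
(1, 7): LHS = ln(7) ≈ 1.946, RHS = 0 → fails
(3, 2): LHS = ln(6) ≈ 1.792, RHS = ln(2)·ln(3) ≈ 0.7615 → fails
(5, 5): LHS = ln(25) ≈ 3.219, RHS = ln(5)² ≈ 2.59 → fails
(6, 5): LHS = ln(30) ≈ 3.401, RHS = ln(5)·ln(6) ≈ 2.884 → fails

1 of 5 pairs satisfies the claim.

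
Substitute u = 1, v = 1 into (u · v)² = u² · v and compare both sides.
LHS = (1 · 1)² = 1
RHS = 1² · 1 = 1

LHS = RHS: the two sides agree.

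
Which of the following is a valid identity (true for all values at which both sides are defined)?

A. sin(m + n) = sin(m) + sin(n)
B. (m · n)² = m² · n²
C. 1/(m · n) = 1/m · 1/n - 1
A: fails at (4, 5) — LHS = sin(9) ≈ 0.4121, RHS = sin(5) + sin(4) ≈ -1.716.
B: holds — e.g. at (2, 4), both sides equal 64.
C: fails at (4, 4) — LHS = 1/16, RHS = -15/16.

Answer: B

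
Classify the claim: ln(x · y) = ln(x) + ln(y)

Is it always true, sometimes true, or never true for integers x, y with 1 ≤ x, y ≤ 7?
The identity holds for every pair in the range. For instance at (x, y) = (7, 1): both sides equal ln(7) ≈ 1.946.

Answer: Always true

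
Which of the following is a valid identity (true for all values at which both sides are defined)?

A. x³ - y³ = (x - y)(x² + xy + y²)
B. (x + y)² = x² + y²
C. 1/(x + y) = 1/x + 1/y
A: holds — e.g. at (0, 1), both sides equal -1.
B: fails at (1, 4) — LHS = 25, RHS = 17.
C: fails at (5, 8) — LHS = 1/13, RHS = 13/40.

Answer: A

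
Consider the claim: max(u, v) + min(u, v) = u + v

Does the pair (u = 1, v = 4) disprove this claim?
No

Substituting u = 1, v = 4:
LHS = max(1, 4) + min(1, 4) = 5
RHS = 1 + 4 = 5

The sides agree, so this pair does not disprove the claim.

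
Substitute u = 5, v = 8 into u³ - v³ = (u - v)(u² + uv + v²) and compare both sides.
LHS = 5³ - 8³ = -387
RHS = (5 - 8)(5² + 5·8 + 8²) = -387

LHS = RHS: the two sides agree.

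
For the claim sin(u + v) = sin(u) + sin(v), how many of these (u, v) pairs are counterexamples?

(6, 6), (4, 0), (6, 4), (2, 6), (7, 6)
Testing each pair:
(6, 6): LHS = sin(12) ≈ -0.5366, RHS = 2·sin(6) ≈ -0.5588 → counterexample
(4, 0): LHS = sin(4) ≈ -0.7568, RHS = sin(4) ≈ -0.7568 → satisfies claim
(6, 4): LHS = sin(10) ≈ -0.544, RHS = sin(4) + sin(6) ≈ -1.036 → counterexample
(2, 6): LHS = sin(8) ≈ 0.9894, RHS = sin(6) + sin(2) ≈ 0.6299 → counterexample
(7, 6): LHS = sin(13) ≈ 0.4202, RHS = sin(6) + sin(7) ≈ 0.3776 → counterexample

That makes 4 counterexamples.

Answer: 4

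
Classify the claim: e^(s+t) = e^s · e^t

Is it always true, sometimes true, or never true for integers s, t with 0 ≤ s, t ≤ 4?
Always true

The identity holds for every pair in the range. For instance at (s, t) = (2, 4): both sides equal e^6 ≈ 403.4.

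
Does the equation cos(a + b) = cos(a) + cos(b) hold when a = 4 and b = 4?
Fails

Substituting a = 4, b = 4:

LHS = cos(4 + 4) = cos(8) ≈ -0.1455
RHS = cos(4) + cos(4) = 2·cos(4) ≈ -1.307

LHS ≠ RHS, so the equation does not hold at this point.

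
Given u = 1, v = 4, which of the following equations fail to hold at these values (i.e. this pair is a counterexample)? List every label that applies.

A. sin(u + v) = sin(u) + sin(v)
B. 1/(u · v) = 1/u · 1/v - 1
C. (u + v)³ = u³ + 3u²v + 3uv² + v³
A, B

Evaluating each claim at the given values:
A. LHS = sin(5) ≈ -0.9589, RHS = sin(4) + sin(1) ≈ 0.08467 → fails here (LHS ≠ RHS)
B. LHS = 1/4, RHS = -3/4 → fails here (LHS ≠ RHS)
C. LHS = 125, RHS = 125 → holds here (LHS = RHS)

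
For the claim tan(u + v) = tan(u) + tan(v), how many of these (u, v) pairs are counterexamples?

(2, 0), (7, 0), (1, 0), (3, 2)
Testing each pair:
(2, 0): LHS = tan(2) ≈ -2.185, RHS = tan(2) ≈ -2.185 → satisfies claim
(7, 0): LHS = tan(7) ≈ 0.8714, RHS = tan(7) ≈ 0.8714 → satisfies claim
(1, 0): LHS = tan(1) ≈ 1.557, RHS = tan(1) ≈ 1.557 → satisfies claim
(3, 2): LHS = tan(5) ≈ -3.381, RHS = tan(2) + tan(3) ≈ -2.328 → counterexample

That makes 1 counterexample.

Answer: 1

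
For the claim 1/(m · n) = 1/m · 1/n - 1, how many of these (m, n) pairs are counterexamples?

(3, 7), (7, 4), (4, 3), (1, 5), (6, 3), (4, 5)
6

Testing each pair:
(3, 7): LHS = 1/21, RHS = -20/21 → counterexample
(7, 4): LHS = 1/28, RHS = -27/28 → counterexample
(4, 3): LHS = 1/12, RHS = -11/12 → counterexample
(1, 5): LHS = 1/5, RHS = -4/5 → counterexample
(6, 3): LHS = 1/18, RHS = -17/18 → counterexample
(4, 5): LHS = 1/20, RHS = -19/20 → counterexample

That makes 6 counterexamples.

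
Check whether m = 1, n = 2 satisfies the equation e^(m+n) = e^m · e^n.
Holds

Substituting m = 1, n = 2:

LHS = e^(1+2) = e^3 ≈ 20.09
RHS = e^1 · e^2 = e^3 ≈ 20.09

LHS = RHS, so the equation holds at this point.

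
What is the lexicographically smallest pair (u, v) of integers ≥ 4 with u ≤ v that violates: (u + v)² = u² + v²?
Substituting (4, 4) into the claim:
LHS = (4 + 4)² = 64
RHS = 4² + 4² = 32

Since LHS ≠ RHS, this pair disproves the claim, and no lexicographically smaller pair (u ≤ v, integers ≥ 4) does.

For instance (4, 6) is also a counterexample (LHS = 100, RHS = 52), but it's lexicographically larger.

Answer: (u, v) = (4, 4)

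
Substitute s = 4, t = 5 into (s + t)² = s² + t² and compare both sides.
LHS = (4 + 5)² = 81
RHS = 4² + 5² = 41

LHS ≠ RHS, so the equation does not hold here.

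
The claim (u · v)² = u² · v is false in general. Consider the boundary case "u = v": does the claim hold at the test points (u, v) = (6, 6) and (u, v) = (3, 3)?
At (6, 6): LHS = 1296 ≠ RHS = 216
At (3, 3): LHS = 81 ≠ RHS = 27

Answer: No, fails at both test points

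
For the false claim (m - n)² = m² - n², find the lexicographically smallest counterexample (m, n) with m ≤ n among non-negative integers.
Substituting (0, 1) into the claim:
LHS = (0 - 1)² = 1
RHS = 0² - 1² = -1

Since LHS ≠ RHS, this pair disproves the claim, and no lexicographically smaller pair (m ≤ n, non-negative integers) does.

For instance (1, 2) is also a counterexample (LHS = 1, RHS = -3), but it's lexicographically larger.

Answer: (m, n) = (0, 1)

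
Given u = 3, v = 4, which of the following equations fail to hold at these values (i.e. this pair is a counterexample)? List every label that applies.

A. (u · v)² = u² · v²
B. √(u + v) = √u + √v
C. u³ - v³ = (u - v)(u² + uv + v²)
Evaluating each claim at the given values:
A. LHS = 144, RHS = 144 → holds here (LHS = RHS)
B. LHS = √(7) ≈ 2.646, RHS = √(3) + 2 ≈ 3.732 → fails here (LHS ≠ RHS)
C. LHS = -37, RHS = -37 → holds here (LHS = RHS)

Answer: B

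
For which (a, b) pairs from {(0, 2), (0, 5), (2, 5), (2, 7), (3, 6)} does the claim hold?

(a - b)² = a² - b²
None

Testing each pair:
(0, 2): LHS = 4, RHS = -4 → fails
(0, 5): LHS = 25, RHS = -25 → fails
(2, 5): LHS = 9, RHS = -21 → fails
(2, 7): LHS = 25, RHS = -45 → fails
(3, 6): LHS = 9, RHS = -27 → fails

No pair satisfies the claim.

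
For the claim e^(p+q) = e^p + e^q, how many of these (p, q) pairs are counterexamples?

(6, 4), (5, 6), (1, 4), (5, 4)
Testing each pair:
(6, 4): LHS = e^10 ≈ 22026.5, RHS = e^4 + e^6 ≈ 458 → counterexample
(5, 6): LHS = e^11 ≈ 59874.1, RHS = e^5 + e^6 ≈ 551.8 → counterexample
(1, 4): LHS = e^5 ≈ 148.4, RHS = e + e^4 ≈ 57.32 → counterexample
(5, 4): LHS = e^9 ≈ 8103, RHS = e^4 + e^5 ≈ 203 → counterexample

That makes 4 counterexamples.

Answer: 4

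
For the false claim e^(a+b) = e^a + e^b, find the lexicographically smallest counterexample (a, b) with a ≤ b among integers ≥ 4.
(a, b) = (4, 4)

Substituting (4, 4) into the claim:
LHS = e^(4+4) = e^8 ≈ 2981
RHS = e^4 + e^4 = 2·e^4 ≈ 109.2

Since LHS ≠ RHS, this pair disproves the claim, and no lexicographically smaller pair (a ≤ b, integers ≥ 4) does.

For instance (5, 10) is also a counterexample (LHS = e^15 ≈ 3269017.4, RHS = e^5 + e^10 ≈ 22174.9), but it's lexicographically larger.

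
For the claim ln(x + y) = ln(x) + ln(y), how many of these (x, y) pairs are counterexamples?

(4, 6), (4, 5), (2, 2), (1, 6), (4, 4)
4

Testing each pair:
(4, 6): LHS = ln(10) ≈ 2.303, RHS = ln(4) + ln(6) ≈ 3.178 → counterexample
(4, 5): LHS = ln(9) ≈ 2.197, RHS = ln(4) + ln(5) ≈ 2.996 → counterexample
(2, 2): LHS = ln(4) ≈ 1.386, RHS = 2·ln(2) ≈ 1.386 → satisfies claim
(1, 6): LHS = ln(7) ≈ 1.946, RHS = ln(6) ≈ 1.792 → counterexample
(4, 4): LHS = ln(8) ≈ 2.079, RHS = 2·ln(4) ≈ 2.773 → counterexample

That makes 4 counterexamples.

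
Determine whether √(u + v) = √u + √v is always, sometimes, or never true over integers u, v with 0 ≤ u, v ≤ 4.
Sometimes true

It holds at (u, v) = (0, 4) (both sides equal 2), but fails at (u, v) = (3, 4) (LHS = √(7) ≈ 2.646, RHS = √(3) + 2 ≈ 3.732).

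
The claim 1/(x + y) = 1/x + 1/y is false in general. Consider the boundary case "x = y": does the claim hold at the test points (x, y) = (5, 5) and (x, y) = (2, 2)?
At (5, 5): LHS = 1/10 ≠ RHS = 2/5
At (2, 2): LHS = 1/4 ≠ RHS = 1

Answer: No, fails at both test points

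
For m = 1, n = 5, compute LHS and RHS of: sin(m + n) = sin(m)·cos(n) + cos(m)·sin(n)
LHS = sin(1 + 5) = sin(6) ≈ -0.2794
RHS = sin(1)·cos(5) + cos(1)·sin(5) = sin(5)·cos(1) + sin(1)·cos(5) ≈ -0.2794

LHS = RHS: the two sides agree.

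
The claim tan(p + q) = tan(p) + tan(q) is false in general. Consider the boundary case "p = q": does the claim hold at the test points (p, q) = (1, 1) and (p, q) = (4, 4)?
At (1, 1): LHS = tan(2) ≈ -2.185 ≠ RHS = 2·tan(1) ≈ 3.115
At (4, 4): LHS = tan(8) ≈ -6.8 ≠ RHS = 2·tan(4) ≈ 2.316

Answer: No, fails at both test points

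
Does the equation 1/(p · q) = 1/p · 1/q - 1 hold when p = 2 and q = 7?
Fails

Substituting p = 2, q = 7:

LHS = 1/(2 · 7) = 1/14
RHS = 1/2 · 1/7 - 1 = -13/14

LHS ≠ RHS, so the equation does not hold at this point.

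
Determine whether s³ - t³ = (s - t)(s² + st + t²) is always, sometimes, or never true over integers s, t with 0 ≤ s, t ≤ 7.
Always true

The identity holds for every pair in the range. For instance at (s, t) = (6, 3): both sides equal 189.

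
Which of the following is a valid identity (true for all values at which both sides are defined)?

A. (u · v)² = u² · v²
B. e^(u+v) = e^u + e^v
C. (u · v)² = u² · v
A

A: holds — e.g. at (2, 4), both sides equal 64.
B: fails at (3, 5) — LHS = e^8 ≈ 2981, RHS = e^3 + e^5 ≈ 168.5.
C: fails at (2, 4) — LHS = 64, RHS = 16.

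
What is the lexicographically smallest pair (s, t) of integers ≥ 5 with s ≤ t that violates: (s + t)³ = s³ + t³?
(s, t) = (5, 5)

Substituting (5, 5) into the claim:
LHS = (5 + 5)³ = 1000
RHS = 5³ + 5³ = 250

Since LHS ≠ RHS, this pair disproves the claim, and no lexicographically smaller pair (s ≤ t, integers ≥ 5) does.

For instance (12, 12) is also a counterexample (LHS = 13824, RHS = 3456), but it's lexicographically larger.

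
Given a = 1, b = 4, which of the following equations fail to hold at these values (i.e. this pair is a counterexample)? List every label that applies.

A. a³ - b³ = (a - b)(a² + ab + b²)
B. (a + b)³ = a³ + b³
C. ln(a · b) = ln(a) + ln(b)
B

Evaluating each claim at the given values:
A. LHS = -63, RHS = -63 → holds here (LHS = RHS)
B. LHS = 125, RHS = 65 → fails here (LHS ≠ RHS)
C. LHS = ln(4) ≈ 1.386, RHS = ln(4) ≈ 1.386 → holds here (LHS = RHS)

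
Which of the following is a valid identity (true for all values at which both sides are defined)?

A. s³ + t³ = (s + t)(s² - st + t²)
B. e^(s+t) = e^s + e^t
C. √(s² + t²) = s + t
A: holds — e.g. at (5, 8), both sides equal 637.
B: fails at (1, 2) — LHS = e^3 ≈ 20.09, RHS = e + e^2 ≈ 10.11.
C: fails at (1, 2) — LHS = √(5) ≈ 2.236, RHS = 3.

Answer: A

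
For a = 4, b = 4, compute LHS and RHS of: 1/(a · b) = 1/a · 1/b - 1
LHS = 1/(4 · 4) = 1/16
RHS = 1/4 · 1/4 - 1 = -15/16

LHS ≠ RHS, so the equation does not hold here.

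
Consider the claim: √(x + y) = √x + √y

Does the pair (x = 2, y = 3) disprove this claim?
Yes

Substituting x = 2, y = 3:
LHS = √(2 + 3) = √(5) ≈ 2.236
RHS = √2 + √3 = √(2) + √(3) ≈ 3.146

Since LHS ≠ RHS, this pair disproves the claim.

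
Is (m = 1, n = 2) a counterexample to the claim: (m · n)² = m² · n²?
No

Substituting m = 1, n = 2:
LHS = (1 · 2)² = 4
RHS = 1² · 2² = 4

The sides agree, so this pair does not disprove the claim.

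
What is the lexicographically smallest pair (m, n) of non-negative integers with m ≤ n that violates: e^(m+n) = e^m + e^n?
Substituting (0, 0) into the claim:
LHS = e^(0+0) = 1
RHS = e^0 + e^0 = 2

Since LHS ≠ RHS, this pair disproves the claim, and no lexicographically smaller pair (m ≤ n, non-negative integers) does.

For instance (5, 6) is also a counterexample (LHS = e^11 ≈ 59874.1, RHS = e^5 + e^6 ≈ 551.8), but it's lexicographically larger.

Answer: (m, n) = (0, 0)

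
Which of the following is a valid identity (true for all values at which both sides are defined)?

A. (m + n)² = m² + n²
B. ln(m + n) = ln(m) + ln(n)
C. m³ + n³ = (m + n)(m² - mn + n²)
C

A: fails at (5, 5) — LHS = 100, RHS = 50.
B: fails at (3, 7) — LHS = ln(10) ≈ 2.303, RHS = ln(3) + ln(7) ≈ 3.045.
C: holds — e.g. at (3, 3), both sides equal 54.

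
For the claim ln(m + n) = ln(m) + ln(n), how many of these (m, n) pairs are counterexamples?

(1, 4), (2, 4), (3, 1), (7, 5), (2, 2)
Testing each pair:
(1, 4): LHS = ln(5) ≈ 1.609, RHS = ln(4) ≈ 1.386 → counterexample
(2, 4): LHS = ln(6) ≈ 1.792, RHS = ln(2) + ln(4) ≈ 2.079 → counterexample
(3, 1): LHS = ln(4) ≈ 1.386, RHS = ln(3) ≈ 1.099 → counterexample
(7, 5): LHS = ln(12) ≈ 2.485, RHS = ln(5) + ln(7) ≈ 3.555 → counterexample
(2, 2): LHS = ln(4) ≈ 1.386, RHS = 2·ln(2) ≈ 1.386 → satisfies claim

That makes 4 counterexamples.

Answer: 4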